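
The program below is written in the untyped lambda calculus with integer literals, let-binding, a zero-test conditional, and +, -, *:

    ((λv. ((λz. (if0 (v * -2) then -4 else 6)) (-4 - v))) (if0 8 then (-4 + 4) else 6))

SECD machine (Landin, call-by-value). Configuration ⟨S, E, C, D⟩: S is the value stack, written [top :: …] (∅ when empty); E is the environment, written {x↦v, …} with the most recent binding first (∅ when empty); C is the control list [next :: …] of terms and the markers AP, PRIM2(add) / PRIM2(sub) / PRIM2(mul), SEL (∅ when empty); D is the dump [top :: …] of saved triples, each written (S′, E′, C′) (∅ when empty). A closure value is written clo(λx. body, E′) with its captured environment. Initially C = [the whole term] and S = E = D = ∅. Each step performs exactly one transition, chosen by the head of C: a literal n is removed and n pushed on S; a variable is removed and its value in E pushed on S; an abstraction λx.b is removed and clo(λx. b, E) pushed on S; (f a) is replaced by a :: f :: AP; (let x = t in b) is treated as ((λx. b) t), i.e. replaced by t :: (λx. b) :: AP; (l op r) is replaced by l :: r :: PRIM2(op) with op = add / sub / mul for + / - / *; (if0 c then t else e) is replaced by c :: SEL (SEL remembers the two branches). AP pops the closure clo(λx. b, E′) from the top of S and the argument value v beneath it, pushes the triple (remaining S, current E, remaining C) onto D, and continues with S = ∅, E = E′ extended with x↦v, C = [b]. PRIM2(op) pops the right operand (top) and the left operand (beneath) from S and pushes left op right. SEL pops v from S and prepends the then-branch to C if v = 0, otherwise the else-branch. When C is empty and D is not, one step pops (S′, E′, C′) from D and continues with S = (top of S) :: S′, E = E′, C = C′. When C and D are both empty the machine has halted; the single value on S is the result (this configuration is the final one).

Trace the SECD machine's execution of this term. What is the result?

Answer: 6

Derivation:
step 0: ⟨S=∅; E=∅; C=[((λv. ((λz. (if0 (v * -2) then -4 else 6)) (-4 - v))) (if0 8 then (-4 + 4) else 6))]; D=∅⟩
step 1: ⟨S=∅; E=∅; C=[(if0 8 then (-4 + 4) else 6) :: (λv. ((λz. (if0 (v * -2) then -4 else 6)) (-4 - v))) :: AP]; D=∅⟩
step 2: ⟨S=∅; E=∅; C=[8 :: SEL :: (λv. ((λz. (if0 (v * -2) then -4 else 6)) (-4 - v))) :: AP]; D=∅⟩
step 3: ⟨S=[8]; E=∅; C=[SEL :: (λv. ((λz. (if0 (v * -2) then -4 else 6)) (-4 - v))) :: AP]; D=∅⟩
step 4: ⟨S=∅; E=∅; C=[6 :: (λv. ((λz. (if0 (v * -2) then -4 else 6)) (-4 - v))) :: AP]; D=∅⟩
step 5: ⟨S=[6]; E=∅; C=[(λv. ((λz. (if0 (v * -2) then -4 else 6)) (-4 - v))) :: AP]; D=∅⟩
step 6: ⟨S=[clo(λv. ((λz. (if0 (v * -2) then -4 else 6)) (-4 - v)), ∅) :: 6]; E=∅; C=[AP]; D=∅⟩
step 7: ⟨S=∅; E={v↦6}; C=[((λz. (if0 (v * -2) then -4 else 6)) (-4 - v))]; D=[(∅, ∅, ∅)]⟩
step 8: ⟨S=∅; E={v↦6}; C=[(-4 - v) :: (λz. (if0 (v * -2) then -4 else 6)) :: AP]; D=[(∅, ∅, ∅)]⟩
step 9: ⟨S=∅; E={v↦6}; C=[-4 :: v :: PRIM2(sub) :: (λz. (if0 (v * -2) then -4 else 6)) :: AP]; D=[(∅, ∅, ∅)]⟩
step 10: ⟨S=[-4]; E={v↦6}; C=[v :: PRIM2(sub) :: (λz. (if0 (v * -2) then -4 else 6)) :: AP]; D=[(∅, ∅, ∅)]⟩
step 11: ⟨S=[6 :: -4]; E={v↦6}; C=[PRIM2(sub) :: (λz. (if0 (v * -2) then -4 else 6)) :: AP]; D=[(∅, ∅, ∅)]⟩
step 12: ⟨S=[-10]; E={v↦6}; C=[(λz. (if0 (v * -2) then -4 else 6)) :: AP]; D=[(∅, ∅, ∅)]⟩
step 13: ⟨S=[clo(λz. (if0 (v * -2) then -4 else 6), {v↦6}) :: -10]; E={v↦6}; C=[AP]; D=[(∅, ∅, ∅)]⟩
step 14: ⟨S=∅; E={z↦-10, v↦6}; C=[(if0 (v * -2) then -4 else 6)]; D=[(∅, {v↦6}, ∅) :: (∅, ∅, ∅)]⟩
step 15: ⟨S=∅; E={z↦-10, v↦6}; C=[(v * -2) :: SEL]; D=[(∅, {v↦6}, ∅) :: (∅, ∅, ∅)]⟩
step 16: ⟨S=∅; E={z↦-10, v↦6}; C=[v :: -2 :: PRIM2(mul) :: SEL]; D=[(∅, {v↦6}, ∅) :: (∅, ∅, ∅)]⟩
step 17: ⟨S=[6]; E={z↦-10, v↦6}; C=[-2 :: PRIM2(mul) :: SEL]; D=[(∅, {v↦6}, ∅) :: (∅, ∅, ∅)]⟩
step 18: ⟨S=[-2 :: 6]; E={z↦-10, v↦6}; C=[PRIM2(mul) :: SEL]; D=[(∅, {v↦6}, ∅) :: (∅, ∅, ∅)]⟩
step 19: ⟨S=[-12]; E={z↦-10, v↦6}; C=[SEL]; D=[(∅, {v↦6}, ∅) :: (∅, ∅, ∅)]⟩
step 20: ⟨S=∅; E={z↦-10, v↦6}; C=[6]; D=[(∅, {v↦6}, ∅) :: (∅, ∅, ∅)]⟩
step 21: ⟨S=[6]; E={z↦-10, v↦6}; C=∅; D=[(∅, {v↦6}, ∅) :: (∅, ∅, ∅)]⟩
step 22: ⟨S=[6]; E={v↦6}; C=∅; D=[(∅, ∅, ∅)]⟩
step 23: ⟨S=[6]; E=∅; C=∅; D=∅⟩
→ final value 6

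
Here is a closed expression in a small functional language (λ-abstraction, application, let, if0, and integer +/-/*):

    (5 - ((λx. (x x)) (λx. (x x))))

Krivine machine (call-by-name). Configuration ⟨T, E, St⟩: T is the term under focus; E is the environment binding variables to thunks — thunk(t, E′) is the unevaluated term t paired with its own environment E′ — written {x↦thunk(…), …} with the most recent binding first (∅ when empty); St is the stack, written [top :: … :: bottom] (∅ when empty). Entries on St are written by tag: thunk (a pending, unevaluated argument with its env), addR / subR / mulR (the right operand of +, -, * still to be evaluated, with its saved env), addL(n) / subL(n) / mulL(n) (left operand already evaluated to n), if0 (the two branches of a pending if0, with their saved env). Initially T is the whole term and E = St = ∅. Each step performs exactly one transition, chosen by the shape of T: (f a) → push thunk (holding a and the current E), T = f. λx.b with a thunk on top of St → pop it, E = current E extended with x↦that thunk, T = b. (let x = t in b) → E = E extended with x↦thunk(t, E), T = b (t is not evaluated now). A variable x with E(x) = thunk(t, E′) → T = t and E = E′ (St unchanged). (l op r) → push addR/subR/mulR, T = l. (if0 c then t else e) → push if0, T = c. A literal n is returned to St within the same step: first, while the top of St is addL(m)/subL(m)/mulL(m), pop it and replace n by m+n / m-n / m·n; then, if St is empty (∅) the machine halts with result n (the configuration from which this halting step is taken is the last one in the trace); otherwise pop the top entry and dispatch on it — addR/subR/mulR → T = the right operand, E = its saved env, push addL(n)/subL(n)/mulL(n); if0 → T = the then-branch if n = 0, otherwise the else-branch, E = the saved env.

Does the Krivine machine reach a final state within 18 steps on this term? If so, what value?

t=0: ⟨T=(5 - ((λx. (x x)) (λx. (x x)))); E=∅; St=∅⟩
t=1: ⟨T=5; E=∅; St=[subR]⟩
t=2: ⟨T=((λx. (x x)) (λx. (x x))); E=∅; St=[subL(5)]⟩
t=3: ⟨T=(λx. (x x)); E=∅; St=[thunk :: subL(5)]⟩
t=4: ⟨T=(x x); E={x↦thunk((λx. (x x)), ∅)}; St=[subL(5)]⟩
t=5: ⟨T=x; E={x↦thunk((λx. (x x)), ∅)}; St=[thunk :: subL(5)]⟩
t=6: ⟨T=(λx. (x x)); E=∅; St=[thunk :: subL(5)]⟩
t=7: ⟨T=(x x); E={x↦thunk(x, {x↦thunk((λx. (x x)), ∅)})}; St=[subL(5)]⟩
t=8: ⟨T=x; E={x↦thunk(x, {x↦thunk((λx. (x x)), ∅)})}; St=[thunk :: subL(5)]⟩
t=9: ⟨T=x; E={x↦thunk((λx. (x x)), ∅)}; St=[thunk :: subL(5)]⟩
t=10: ⟨T=(λx. (x x)); E=∅; St=[thunk :: subL(5)]⟩
t=11: ⟨T=(x x); E={x↦thunk(x, {x↦thunk(x, {x↦thunk((λx. (x x)), ∅)})})}; St=[subL(5)]⟩
t=12: ⟨T=x; E={x↦thunk(x, {x↦thunk(x, {x↦thunk((λx. (x x)), ∅)})})}; St=[thunk :: subL(5)]⟩
t=13: ⟨T=x; E={x↦thunk(x, {x↦thunk((λx. (x x)), ∅)})}; St=[thunk :: subL(5)]⟩
t=14: ⟨T=x; E={x↦thunk((λx. (x x)), ∅)}; St=[thunk :: subL(5)]⟩
t=15: ⟨T=(λx. (x x)); E=∅; St=[thunk :: subL(5)]⟩
t=16: ⟨T=(x x); E={x↦thunk(x, {x↦thunk(x, {x↦thunk(x, {x↦thunk((λx. (x x)), ∅)})})})}; St=[subL(5)]⟩
t=17: ⟨T=x; E={x↦thunk(x, {x↦thunk(x, {x↦thunk(x, {x↦thunk((λx. (x x)), ∅)})})})}; St=[thunk :: subL(5)]⟩
t=18: ⟨T=x; E={x↦thunk(x, {x↦thunk(x, {x↦thunk((λx. (x x)), ∅)})})}; St=[thunk :: subL(5)]⟩
→ 18 transitions taken and the configuration is still not final: no result within 18 steps

Answer: DIVERGES (no final state within 18 steps)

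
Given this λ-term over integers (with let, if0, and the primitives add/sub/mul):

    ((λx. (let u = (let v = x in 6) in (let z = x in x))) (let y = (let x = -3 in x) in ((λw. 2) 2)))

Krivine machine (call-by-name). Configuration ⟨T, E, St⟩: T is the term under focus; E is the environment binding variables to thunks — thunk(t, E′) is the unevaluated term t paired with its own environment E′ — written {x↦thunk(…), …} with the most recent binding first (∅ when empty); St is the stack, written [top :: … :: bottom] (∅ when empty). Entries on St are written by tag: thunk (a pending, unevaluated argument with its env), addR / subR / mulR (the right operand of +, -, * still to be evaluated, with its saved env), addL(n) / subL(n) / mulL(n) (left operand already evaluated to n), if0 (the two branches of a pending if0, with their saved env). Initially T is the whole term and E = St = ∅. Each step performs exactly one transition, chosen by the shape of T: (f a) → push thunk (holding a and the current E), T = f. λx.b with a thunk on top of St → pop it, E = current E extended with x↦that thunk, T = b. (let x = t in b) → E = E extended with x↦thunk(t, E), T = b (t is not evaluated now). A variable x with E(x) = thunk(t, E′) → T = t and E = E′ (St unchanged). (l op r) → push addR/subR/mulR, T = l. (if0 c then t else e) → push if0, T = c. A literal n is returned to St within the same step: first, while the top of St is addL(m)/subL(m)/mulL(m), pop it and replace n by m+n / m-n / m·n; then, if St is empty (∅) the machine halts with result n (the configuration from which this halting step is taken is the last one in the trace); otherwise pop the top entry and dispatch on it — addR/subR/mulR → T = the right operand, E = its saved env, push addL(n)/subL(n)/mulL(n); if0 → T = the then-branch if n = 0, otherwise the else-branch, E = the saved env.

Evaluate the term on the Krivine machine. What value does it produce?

Answer: 2

Derivation:
[0] <T=((λx. (let u = (let v = x in 6) in (let z = x in x))) (let y = (let x = -3 in x) in ((λw. 2) 2))), E=∅, St=∅>
[1] <T=(λx. (let u = (let v = x in 6) in (let z = x in x))), E=∅, St=[thunk]>
[2] <T=(let u = (let v = x in 6) in (let z = x in x)), E={x↦thunk((let y = (let x = -3 in x) in ((λw. 2) 2)), ∅)}, St=∅>
[3] <T=(let z = x in x), E={u↦thunk((let v = x in 6), {x↦thunk((let y = (let x = -3 in x) in ((λw. 2) 2)), ∅)}), x↦thunk((let y = (let x = -3 in x) in ((λw. 2) 2)), ∅)}, St=∅>
[4] <T=x, E={z↦thunk(x, {u↦thunk((let v = x in 6), {x↦thunk((let y = (let x = -3 in x) in ((λw. 2) 2)), ∅)}), x↦thunk((let y = (let x = -3 in x) in ((λw. 2) 2)), ∅)}), u↦thunk((let v = x in 6), {x↦thunk((let y = (let x = -3 in x) in ((λw. 2) 2)), ∅)}), x↦thunk((let y = (let x = -3 in x) in ((λw. 2) 2)), ∅)}, St=∅>
[5] <T=(let y = (let x = -3 in x) in ((λw. 2) 2)), E=∅, St=∅>
[6] <T=((λw. 2) 2), E={y↦thunk((let x = -3 in x), ∅)}, St=∅>
[7] <T=(λw. 2), E={y↦thunk((let x = -3 in x), ∅)}, St=[thunk]>
[8] <T=2, E={w↦thunk(2, {y↦thunk((let x = -3 in x), ∅)}), y↦thunk((let x = -3 in x), ∅)}, St=∅>
→ final value 2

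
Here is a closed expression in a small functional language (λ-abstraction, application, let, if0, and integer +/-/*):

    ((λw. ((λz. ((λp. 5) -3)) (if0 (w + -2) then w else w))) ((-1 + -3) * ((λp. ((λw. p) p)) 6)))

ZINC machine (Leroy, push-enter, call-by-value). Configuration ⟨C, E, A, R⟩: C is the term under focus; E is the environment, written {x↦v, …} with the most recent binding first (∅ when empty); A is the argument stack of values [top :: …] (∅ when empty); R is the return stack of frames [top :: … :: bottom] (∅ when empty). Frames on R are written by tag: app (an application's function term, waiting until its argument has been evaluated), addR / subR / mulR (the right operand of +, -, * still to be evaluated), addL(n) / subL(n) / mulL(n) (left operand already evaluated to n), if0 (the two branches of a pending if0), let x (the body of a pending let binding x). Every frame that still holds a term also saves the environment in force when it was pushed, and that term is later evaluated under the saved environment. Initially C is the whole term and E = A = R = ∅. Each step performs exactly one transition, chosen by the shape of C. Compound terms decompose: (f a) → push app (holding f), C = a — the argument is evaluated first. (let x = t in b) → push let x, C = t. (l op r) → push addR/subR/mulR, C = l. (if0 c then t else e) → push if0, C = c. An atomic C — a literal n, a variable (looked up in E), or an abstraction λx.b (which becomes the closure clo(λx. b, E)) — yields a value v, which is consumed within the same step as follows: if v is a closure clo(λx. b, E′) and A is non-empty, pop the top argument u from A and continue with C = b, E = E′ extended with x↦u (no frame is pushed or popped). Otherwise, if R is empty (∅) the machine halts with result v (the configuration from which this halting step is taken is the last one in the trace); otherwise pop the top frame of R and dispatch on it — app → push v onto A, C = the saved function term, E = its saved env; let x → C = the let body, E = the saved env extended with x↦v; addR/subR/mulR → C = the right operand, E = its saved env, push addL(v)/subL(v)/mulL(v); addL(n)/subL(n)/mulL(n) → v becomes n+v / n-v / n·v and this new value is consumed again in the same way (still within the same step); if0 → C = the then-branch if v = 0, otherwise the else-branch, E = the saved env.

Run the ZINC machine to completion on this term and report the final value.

Answer: 5

Machine steps:
[0] ⟨C=((λw. ((λz. ((λp. 5) -3)) (if0 (w + -2) then w else w))) ((-1 + -3) * ((λp. ((λw. p) p)) 6))); E=∅; A=∅; R=∅⟩
[1] ⟨C=((-1 + -3) * ((λp. ((λw. p) p)) 6)); E=∅; A=∅; R=[app]⟩
[2] ⟨C=(-1 + -3); E=∅; A=∅; R=[mulR :: app]⟩
[3] ⟨C=-1; E=∅; A=∅; R=[addR :: mulR :: app]⟩
[4] ⟨C=-3; E=∅; A=∅; R=[addL(-1) :: mulR :: app]⟩
[5] ⟨C=((λp. ((λw. p) p)) 6); E=∅; A=∅; R=[mulL(-4) :: app]⟩
[6] ⟨C=6; E=∅; A=∅; R=[app :: mulL(-4) :: app]⟩
[7] ⟨C=(λp. ((λw. p) p)); E=∅; A=[6]; R=[mulL(-4) :: app]⟩
[8] ⟨C=((λw. p) p); E={p↦6}; A=∅; R=[mulL(-4) :: app]⟩
[9] ⟨C=p; E={p↦6}; A=∅; R=[app :: mulL(-4) :: app]⟩
[10] ⟨C=(λw. p); E={p↦6}; A=[6]; R=[mulL(-4) :: app]⟩
[11] ⟨C=p; E={w↦6, p↦6}; A=∅; R=[mulL(-4) :: app]⟩
[12] ⟨C=(λw. ((λz. ((λp. 5) -3)) (if0 (w + -2) then w else w))); E=∅; A=[-24]; R=∅⟩
[13] ⟨C=((λz. ((λp. 5) -3)) (if0 (w + -2) then w else w)); E={w↦-24}; A=∅; R=∅⟩
[14] ⟨C=(if0 (w + -2) then w else w); E={w↦-24}; A=∅; R=[app]⟩
[15] ⟨C=(w + -2); E={w↦-24}; A=∅; R=[if0 :: app]⟩
[16] ⟨C=w; E={w↦-24}; A=∅; R=[addR :: if0 :: app]⟩
[17] ⟨C=-2; E={w↦-24}; A=∅; R=[addL(-24) :: if0 :: app]⟩
[18] ⟨C=w; E={w↦-24}; A=∅; R=[app]⟩
[19] ⟨C=(λz. ((λp. 5) -3)); E={w↦-24}; A=[-24]; R=∅⟩
[20] ⟨C=((λp. 5) -3); E={z↦-24, w↦-24}; A=∅; R=∅⟩
[21] ⟨C=-3; E={z↦-24, w↦-24}; A=∅; R=[app]⟩
[22] ⟨C=(λp. 5); E={z↦-24, w↦-24}; A=[-3]; R=∅⟩
[23] ⟨C=5; E={p↦-3, z↦-24, w↦-24}; A=∅; R=∅⟩
→ final value 5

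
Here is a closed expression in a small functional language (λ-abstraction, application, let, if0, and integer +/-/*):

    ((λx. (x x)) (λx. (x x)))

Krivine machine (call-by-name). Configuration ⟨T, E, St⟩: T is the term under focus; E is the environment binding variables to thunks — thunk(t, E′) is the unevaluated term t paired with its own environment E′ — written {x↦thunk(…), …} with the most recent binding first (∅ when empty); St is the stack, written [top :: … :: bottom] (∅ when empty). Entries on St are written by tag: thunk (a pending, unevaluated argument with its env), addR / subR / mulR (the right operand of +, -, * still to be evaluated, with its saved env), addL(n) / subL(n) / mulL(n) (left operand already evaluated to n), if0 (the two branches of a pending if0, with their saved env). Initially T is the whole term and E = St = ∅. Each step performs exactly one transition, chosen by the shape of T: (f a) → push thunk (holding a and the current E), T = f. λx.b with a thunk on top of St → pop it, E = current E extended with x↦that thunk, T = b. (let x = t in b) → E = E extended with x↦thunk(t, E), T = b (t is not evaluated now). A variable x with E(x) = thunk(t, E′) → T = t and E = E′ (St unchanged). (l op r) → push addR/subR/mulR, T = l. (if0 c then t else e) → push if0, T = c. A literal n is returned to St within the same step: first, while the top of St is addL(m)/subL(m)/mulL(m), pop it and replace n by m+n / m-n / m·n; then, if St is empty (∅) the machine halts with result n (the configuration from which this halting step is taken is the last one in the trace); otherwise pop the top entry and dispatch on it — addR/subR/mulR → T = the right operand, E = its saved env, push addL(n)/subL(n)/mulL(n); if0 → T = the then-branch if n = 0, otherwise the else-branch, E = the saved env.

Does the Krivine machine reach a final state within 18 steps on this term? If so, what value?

t=0: ⟨T=((λx. (x x)) (λx. (x x))); E=∅; St=∅⟩
t=1: ⟨T=(λx. (x x)); E=∅; St=[thunk]⟩
t=2: ⟨T=(x x); E={x↦thunk((λx. (x x)), ∅)}; St=∅⟩
t=3: ⟨T=x; E={x↦thunk((λx. (x x)), ∅)}; St=[thunk]⟩
t=4: ⟨T=(λx. (x x)); E=∅; St=[thunk]⟩
t=5: ⟨T=(x x); E={x↦thunk(x, {x↦thunk((λx. (x x)), ∅)})}; St=∅⟩
t=6: ⟨T=x; E={x↦thunk(x, {x↦thunk((λx. (x x)), ∅)})}; St=[thunk]⟩
t=7: ⟨T=x; E={x↦thunk((λx. (x x)), ∅)}; St=[thunk]⟩
t=8: ⟨T=(λx. (x x)); E=∅; St=[thunk]⟩
t=9: ⟨T=(x x); E={x↦thunk(x, {x↦thunk(x, {x↦thunk((λx. (x x)), ∅)})})}; St=∅⟩
t=10: ⟨T=x; E={x↦thunk(x, {x↦thunk(x, {x↦thunk((λx. (x x)), ∅)})})}; St=[thunk]⟩
t=11: ⟨T=x; E={x↦thunk(x, {x↦thunk((λx. (x x)), ∅)})}; St=[thunk]⟩
t=12: ⟨T=x; E={x↦thunk((λx. (x x)), ∅)}; St=[thunk]⟩
t=13: ⟨T=(λx. (x x)); E=∅; St=[thunk]⟩
t=14: ⟨T=(x x); E={x↦thunk(x, {x↦thunk(x, {x↦thunk(x, {x↦thunk((λx. (x x)), ∅)})})})}; St=∅⟩
t=15: ⟨T=x; E={x↦thunk(x, {x↦thunk(x, {x↦thunk(x, {x↦thunk((λx. (x x)), ∅)})})})}; St=[thunk]⟩
t=16: ⟨T=x; E={x↦thunk(x, {x↦thunk(x, {x↦thunk((λx. (x x)), ∅)})})}; St=[thunk]⟩
t=17: ⟨T=x; E={x↦thunk(x, {x↦thunk((λx. (x x)), ∅)})}; St=[thunk]⟩
t=18: ⟨T=x; E={x↦thunk((λx. (x x)), ∅)}; St=[thunk]⟩
→ 18 transitions taken and the configuration is still not final: no result within 18 steps

Answer: DIVERGES (no final state within 18 steps)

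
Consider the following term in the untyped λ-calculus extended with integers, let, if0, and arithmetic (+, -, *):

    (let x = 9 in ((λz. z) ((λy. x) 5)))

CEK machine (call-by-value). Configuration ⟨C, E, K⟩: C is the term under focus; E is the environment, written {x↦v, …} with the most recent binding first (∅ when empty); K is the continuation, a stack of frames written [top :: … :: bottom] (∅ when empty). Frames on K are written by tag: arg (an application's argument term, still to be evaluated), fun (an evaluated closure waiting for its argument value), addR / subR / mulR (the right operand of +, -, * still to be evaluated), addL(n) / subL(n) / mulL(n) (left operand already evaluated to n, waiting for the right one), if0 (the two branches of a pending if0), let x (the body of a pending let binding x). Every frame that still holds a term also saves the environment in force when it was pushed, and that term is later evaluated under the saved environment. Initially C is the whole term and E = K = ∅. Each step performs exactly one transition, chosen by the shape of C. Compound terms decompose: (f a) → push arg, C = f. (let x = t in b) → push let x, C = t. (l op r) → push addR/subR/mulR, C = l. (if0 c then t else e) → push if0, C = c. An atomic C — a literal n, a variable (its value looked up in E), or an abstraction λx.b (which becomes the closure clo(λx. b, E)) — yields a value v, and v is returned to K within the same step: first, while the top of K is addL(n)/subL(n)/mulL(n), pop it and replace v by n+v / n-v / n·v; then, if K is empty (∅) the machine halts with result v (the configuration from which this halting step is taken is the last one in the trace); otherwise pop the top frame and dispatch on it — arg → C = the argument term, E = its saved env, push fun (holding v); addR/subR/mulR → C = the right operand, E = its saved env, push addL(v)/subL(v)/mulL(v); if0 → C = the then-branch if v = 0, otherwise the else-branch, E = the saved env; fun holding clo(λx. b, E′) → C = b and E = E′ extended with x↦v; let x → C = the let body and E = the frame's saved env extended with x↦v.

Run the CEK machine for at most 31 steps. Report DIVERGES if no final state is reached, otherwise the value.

Answer: 9

Machine steps:
0. [C=(let x = 9 in ((λz. z) ((λy. x) 5))) | E=∅ | K=∅]
1. [C=9 | E=∅ | K=[let x]]
2. [C=((λz. z) ((λy. x) 5)) | E={x↦9} | K=∅]
3. [C=(λz. z) | E={x↦9} | K=[arg]]
4. [C=((λy. x) 5) | E={x↦9} | K=[fun]]
5. [C=(λy. x) | E={x↦9} | K=[arg :: fun]]
6. [C=5 | E={x↦9} | K=[fun :: fun]]
7. [C=x | E={y↦5, x↦9} | K=[fun]]
8. [C=z | E={z↦9, x↦9} | K=∅]
→ final value 9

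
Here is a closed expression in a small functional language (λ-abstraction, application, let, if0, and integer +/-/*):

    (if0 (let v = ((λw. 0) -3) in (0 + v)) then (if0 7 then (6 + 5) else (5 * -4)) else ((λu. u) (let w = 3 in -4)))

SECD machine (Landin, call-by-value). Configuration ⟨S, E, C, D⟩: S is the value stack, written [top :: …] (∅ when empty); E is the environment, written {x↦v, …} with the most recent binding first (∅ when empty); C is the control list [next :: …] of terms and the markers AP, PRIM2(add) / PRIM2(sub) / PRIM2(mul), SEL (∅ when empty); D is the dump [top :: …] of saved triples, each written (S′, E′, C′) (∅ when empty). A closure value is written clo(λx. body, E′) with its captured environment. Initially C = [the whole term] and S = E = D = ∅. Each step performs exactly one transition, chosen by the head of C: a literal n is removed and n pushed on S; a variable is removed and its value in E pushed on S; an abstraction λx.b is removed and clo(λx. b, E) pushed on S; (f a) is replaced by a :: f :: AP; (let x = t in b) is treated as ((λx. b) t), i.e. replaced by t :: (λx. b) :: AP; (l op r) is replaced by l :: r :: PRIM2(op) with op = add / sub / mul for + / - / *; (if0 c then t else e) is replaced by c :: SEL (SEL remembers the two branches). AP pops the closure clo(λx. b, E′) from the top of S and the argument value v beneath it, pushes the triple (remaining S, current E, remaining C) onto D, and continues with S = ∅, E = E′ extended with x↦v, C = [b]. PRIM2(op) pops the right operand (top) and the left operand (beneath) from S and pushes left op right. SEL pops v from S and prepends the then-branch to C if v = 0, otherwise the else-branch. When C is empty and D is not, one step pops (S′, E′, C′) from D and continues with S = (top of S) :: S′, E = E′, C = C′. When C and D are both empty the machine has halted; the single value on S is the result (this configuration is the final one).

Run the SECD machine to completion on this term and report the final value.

Answer: -20

Machine steps:
0. ⟨S=∅; E=∅; C=[(if0 (let v = ((λw. 0) -3) in (0 + v)) then (if0 7 then (6 + 5) else (5 * -4)) else ((λu. u) (let w = 3 in -4)))]; D=∅⟩
1. ⟨S=∅; E=∅; C=[(let v = ((λw. 0) -3) in (0 + v)) :: SEL]; D=∅⟩
2. ⟨S=∅; E=∅; C=[((λw. 0) -3) :: (λv. (0 + v)) :: AP :: SEL]; D=∅⟩
3. ⟨S=∅; E=∅; C=[-3 :: (λw. 0) :: AP :: (λv. (0 + v)) :: AP :: SEL]; D=∅⟩
4. ⟨S=[-3]; E=∅; C=[(λw. 0) :: AP :: (λv. (0 + v)) :: AP :: SEL]; D=∅⟩
5. ⟨S=[clo(λw. 0, ∅) :: -3]; E=∅; C=[AP :: (λv. (0 + v)) :: AP :: SEL]; D=∅⟩
6. ⟨S=∅; E={w↦-3}; C=[0]; D=[(∅, ∅, [(λv. (0 + v)) :: AP :: SEL])]⟩
7. ⟨S=[0]; E={w↦-3}; C=∅; D=[(∅, ∅, [(λv. (0 + v)) :: AP :: SEL])]⟩
8. ⟨S=[0]; E=∅; C=[(λv. (0 + v)) :: AP :: SEL]; D=∅⟩
9. ⟨S=[clo(λv. (0 + v), ∅) :: 0]; E=∅; C=[AP :: SEL]; D=∅⟩
10. ⟨S=∅; E={v↦0}; C=[(0 + v)]; D=[(∅, ∅, [SEL])]⟩
11. ⟨S=∅; E={v↦0}; C=[0 :: v :: PRIM2(add)]; D=[(∅, ∅, [SEL])]⟩
12. ⟨S=[0]; E={v↦0}; C=[v :: PRIM2(add)]; D=[(∅, ∅, [SEL])]⟩
13. ⟨S=[0 :: 0]; E={v↦0}; C=[PRIM2(add)]; D=[(∅, ∅, [SEL])]⟩
14. ⟨S=[0]; E={v↦0}; C=∅; D=[(∅, ∅, [SEL])]⟩
15. ⟨S=[0]; E=∅; C=[SEL]; D=∅⟩
16. ⟨S=∅; E=∅; C=[(if0 7 then (6 + 5) else (5 * -4))]; D=∅⟩
17. ⟨S=∅; E=∅; C=[7 :: SEL]; D=∅⟩
18. ⟨S=[7]; E=∅; C=[SEL]; D=∅⟩
19. ⟨S=∅; E=∅; C=[(5 * -4)]; D=∅⟩
20. ⟨S=∅; E=∅; C=[5 :: -4 :: PRIM2(mul)]; D=∅⟩
21. ⟨S=[5]; E=∅; C=[-4 :: PRIM2(mul)]; D=∅⟩
22. ⟨S=[-4 :: 5]; E=∅; C=[PRIM2(mul)]; D=∅⟩
23. ⟨S=[-20]; E=∅; C=∅; D=∅⟩
→ final value -20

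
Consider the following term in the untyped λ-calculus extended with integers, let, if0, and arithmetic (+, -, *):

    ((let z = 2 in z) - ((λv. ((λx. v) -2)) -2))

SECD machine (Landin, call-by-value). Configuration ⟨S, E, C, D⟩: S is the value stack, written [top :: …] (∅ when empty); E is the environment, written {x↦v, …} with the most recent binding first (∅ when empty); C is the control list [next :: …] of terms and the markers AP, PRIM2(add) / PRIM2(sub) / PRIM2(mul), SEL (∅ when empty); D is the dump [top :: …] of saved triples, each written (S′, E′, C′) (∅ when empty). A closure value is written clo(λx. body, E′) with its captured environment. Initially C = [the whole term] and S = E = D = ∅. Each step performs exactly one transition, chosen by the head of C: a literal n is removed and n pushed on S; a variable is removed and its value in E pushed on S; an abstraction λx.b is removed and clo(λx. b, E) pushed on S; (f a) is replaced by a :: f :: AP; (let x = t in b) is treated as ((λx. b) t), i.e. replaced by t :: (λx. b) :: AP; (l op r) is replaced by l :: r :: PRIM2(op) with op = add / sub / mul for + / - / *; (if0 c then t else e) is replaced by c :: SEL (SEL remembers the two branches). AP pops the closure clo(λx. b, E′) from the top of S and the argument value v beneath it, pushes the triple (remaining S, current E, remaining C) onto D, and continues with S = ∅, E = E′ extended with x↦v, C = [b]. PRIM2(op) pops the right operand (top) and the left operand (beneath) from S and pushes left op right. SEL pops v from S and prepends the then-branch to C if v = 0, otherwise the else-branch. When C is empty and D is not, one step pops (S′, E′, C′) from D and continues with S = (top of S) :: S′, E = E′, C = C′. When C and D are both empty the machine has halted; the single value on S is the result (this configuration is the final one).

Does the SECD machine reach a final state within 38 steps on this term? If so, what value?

Answer: 4

Machine steps:
t=0: <S=∅, E=∅, C=[((let z = 2 in z) - ((λv. ((λx. v) -2)) -2))], D=∅>
t=1: <S=∅, E=∅, C=[(let z = 2 in z) :: ((λv. ((λx. v) -2)) -2) :: PRIM2(sub)], D=∅>
t=2: <S=∅, E=∅, C=[2 :: (λz. z) :: AP :: ((λv. ((λx. v) -2)) -2) :: PRIM2(sub)], D=∅>
t=3: <S=[2], E=∅, C=[(λz. z) :: AP :: ((λv. ((λx. v) -2)) -2) :: PRIM2(sub)], D=∅>
t=4: <S=[clo(λz. z, ∅) :: 2], E=∅, C=[AP :: ((λv. ((λx. v) -2)) -2) :: PRIM2(sub)], D=∅>
t=5: <S=∅, E={z↦2}, C=[z], D=[(∅, ∅, [((λv. ((λx. v) -2)) -2) :: PRIM2(sub)])]>
t=6: <S=[2], E={z↦2}, C=∅, D=[(∅, ∅, [((λv. ((λx. v) -2)) -2) :: PRIM2(sub)])]>
t=7: <S=[2], E=∅, C=[((λv. ((λx. v) -2)) -2) :: PRIM2(sub)], D=∅>
t=8: <S=[2], E=∅, C=[-2 :: (λv. ((λx. v) -2)) :: AP :: PRIM2(sub)], D=∅>
t=9: <S=[-2 :: 2], E=∅, C=[(λv. ((λx. v) -2)) :: AP :: PRIM2(sub)], D=∅>
t=10: <S=[clo(λv. ((λx. v) -2), ∅) :: -2 :: 2], E=∅, C=[AP :: PRIM2(sub)], D=∅>
t=11: <S=∅, E={v↦-2}, C=[((λx. v) -2)], D=[([2], ∅, [PRIM2(sub)])]>
t=12: <S=∅, E={v↦-2}, C=[-2 :: (λx. v) :: AP], D=[([2], ∅, [PRIM2(sub)])]>
t=13: <S=[-2], E={v↦-2}, C=[(λx. v) :: AP], D=[([2], ∅, [PRIM2(sub)])]>
t=14: <S=[clo(λx. v, {v↦-2}) :: -2], E={v↦-2}, C=[AP], D=[([2], ∅, [PRIM2(sub)])]>
t=15: <S=∅, E={x↦-2, v↦-2}, C=[v], D=[(∅, {v↦-2}, ∅) :: ([2], ∅, [PRIM2(sub)])]>
t=16: <S=[-2], E={x↦-2, v↦-2}, C=∅, D=[(∅, {v↦-2}, ∅) :: ([2], ∅, [PRIM2(sub)])]>
t=17: <S=[-2], E={v↦-2}, C=∅, D=[([2], ∅, [PRIM2(sub)])]>
t=18: <S=[-2 :: 2], E=∅, C=[PRIM2(sub)], D=∅>
t=19: <S=[4], E=∅, C=∅, D=∅>
→ final value 4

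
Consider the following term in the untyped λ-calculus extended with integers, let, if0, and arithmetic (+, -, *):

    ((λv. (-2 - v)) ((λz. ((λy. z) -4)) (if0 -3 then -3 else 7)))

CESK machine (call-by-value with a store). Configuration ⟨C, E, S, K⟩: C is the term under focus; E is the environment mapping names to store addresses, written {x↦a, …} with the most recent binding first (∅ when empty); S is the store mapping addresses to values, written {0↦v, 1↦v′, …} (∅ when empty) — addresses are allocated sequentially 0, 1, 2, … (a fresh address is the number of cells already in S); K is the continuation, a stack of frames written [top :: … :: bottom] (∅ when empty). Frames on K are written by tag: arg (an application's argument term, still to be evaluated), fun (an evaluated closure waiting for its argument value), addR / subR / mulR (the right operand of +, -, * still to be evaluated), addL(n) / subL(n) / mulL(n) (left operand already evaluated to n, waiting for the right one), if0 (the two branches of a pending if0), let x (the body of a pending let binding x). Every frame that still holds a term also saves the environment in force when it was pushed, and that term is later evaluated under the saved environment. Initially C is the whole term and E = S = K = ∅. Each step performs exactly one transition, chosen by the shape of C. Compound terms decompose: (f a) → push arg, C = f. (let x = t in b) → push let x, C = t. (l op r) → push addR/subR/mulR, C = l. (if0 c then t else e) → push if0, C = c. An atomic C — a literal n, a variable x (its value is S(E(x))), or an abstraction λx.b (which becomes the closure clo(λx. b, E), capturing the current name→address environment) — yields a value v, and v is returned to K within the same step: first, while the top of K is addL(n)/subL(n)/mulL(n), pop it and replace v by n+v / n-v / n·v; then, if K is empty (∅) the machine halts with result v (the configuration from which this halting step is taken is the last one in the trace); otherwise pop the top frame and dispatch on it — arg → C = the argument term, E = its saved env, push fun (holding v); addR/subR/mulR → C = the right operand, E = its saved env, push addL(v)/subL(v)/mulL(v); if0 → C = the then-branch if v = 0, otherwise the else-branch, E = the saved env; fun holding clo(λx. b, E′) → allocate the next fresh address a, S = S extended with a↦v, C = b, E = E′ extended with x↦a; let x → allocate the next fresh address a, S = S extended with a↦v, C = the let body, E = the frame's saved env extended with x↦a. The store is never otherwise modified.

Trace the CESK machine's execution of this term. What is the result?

t=0: <C=((λv. (-2 - v)) ((λz. ((λy. z) -4)) (if0 -3 then -3 else 7))), E=∅, S=∅, K=∅>
t=1: <C=(λv. (-2 - v)), E=∅, S=∅, K=[arg]>
t=2: <C=((λz. ((λy. z) -4)) (if0 -3 then -3 else 7)), E=∅, S=∅, K=[fun]>
t=3: <C=(λz. ((λy. z) -4)), E=∅, S=∅, K=[arg :: fun]>
t=4: <C=(if0 -3 then -3 else 7), E=∅, S=∅, K=[fun :: fun]>
t=5: <C=-3, E=∅, S=∅, K=[if0 :: fun :: fun]>
t=6: <C=7, E=∅, S=∅, K=[fun :: fun]>
t=7: <C=((λy. z) -4), E={z↦0}, S={0↦7}, K=[fun]>
t=8: <C=(λy. z), E={z↦0}, S={0↦7}, K=[arg :: fun]>
t=9: <C=-4, E={z↦0}, S={0↦7}, K=[fun :: fun]>
t=10: <C=z, E={y↦1, z↦0}, S={0↦7, 1↦-4}, K=[fun]>
t=11: <C=(-2 - v), E={v↦2}, S={0↦7, 1↦-4, 2↦7}, K=∅>
t=12: <C=-2, E={v↦2}, S={0↦7, 1↦-4, 2↦7}, K=[subR]>
t=13: <C=v, E={v↦2}, S={0↦7, 1↦-4, 2↦7}, K=[subL(-2)]>
→ final value -9

Answer: -9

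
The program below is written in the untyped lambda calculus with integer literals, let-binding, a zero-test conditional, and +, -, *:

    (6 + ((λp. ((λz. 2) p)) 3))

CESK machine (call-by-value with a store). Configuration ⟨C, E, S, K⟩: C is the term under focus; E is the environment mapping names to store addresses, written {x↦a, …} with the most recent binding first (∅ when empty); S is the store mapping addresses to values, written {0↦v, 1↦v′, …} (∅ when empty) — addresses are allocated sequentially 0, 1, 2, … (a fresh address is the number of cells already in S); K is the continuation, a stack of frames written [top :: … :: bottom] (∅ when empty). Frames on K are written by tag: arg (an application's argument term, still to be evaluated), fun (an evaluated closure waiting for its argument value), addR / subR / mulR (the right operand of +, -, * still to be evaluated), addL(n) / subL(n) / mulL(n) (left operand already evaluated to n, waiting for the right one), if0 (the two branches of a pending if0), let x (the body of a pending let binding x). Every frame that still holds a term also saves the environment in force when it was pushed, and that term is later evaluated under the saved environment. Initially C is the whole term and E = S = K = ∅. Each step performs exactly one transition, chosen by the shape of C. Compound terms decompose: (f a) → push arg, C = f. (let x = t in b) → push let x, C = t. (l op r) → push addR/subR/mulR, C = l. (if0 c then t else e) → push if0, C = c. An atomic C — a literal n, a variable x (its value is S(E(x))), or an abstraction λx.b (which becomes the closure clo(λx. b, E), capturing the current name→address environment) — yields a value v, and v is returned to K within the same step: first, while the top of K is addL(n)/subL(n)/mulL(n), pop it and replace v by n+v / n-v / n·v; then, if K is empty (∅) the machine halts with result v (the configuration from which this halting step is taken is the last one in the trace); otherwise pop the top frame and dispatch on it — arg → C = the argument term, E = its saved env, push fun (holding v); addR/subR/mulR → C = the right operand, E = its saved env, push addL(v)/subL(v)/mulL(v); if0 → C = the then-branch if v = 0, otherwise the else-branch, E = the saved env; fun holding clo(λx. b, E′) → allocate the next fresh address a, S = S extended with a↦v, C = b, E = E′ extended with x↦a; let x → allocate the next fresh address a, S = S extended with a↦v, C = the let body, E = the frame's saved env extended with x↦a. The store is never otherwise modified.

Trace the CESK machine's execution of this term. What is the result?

step 0: ⟨C=(6 + ((λp. ((λz. 2) p)) 3)); E=∅; S=∅; K=∅⟩
step 1: ⟨C=6; E=∅; S=∅; K=[addR]⟩
step 2: ⟨C=((λp. ((λz. 2) p)) 3); E=∅; S=∅; K=[addL(6)]⟩
step 3: ⟨C=(λp. ((λz. 2) p)); E=∅; S=∅; K=[arg :: addL(6)]⟩
step 4: ⟨C=3; E=∅; S=∅; K=[fun :: addL(6)]⟩
step 5: ⟨C=((λz. 2) p); E={p↦0}; S={0↦3}; K=[addL(6)]⟩
step 6: ⟨C=(λz. 2); E={p↦0}; S={0↦3}; K=[arg :: addL(6)]⟩
step 7: ⟨C=p; E={p↦0}; S={0↦3}; K=[fun :: addL(6)]⟩
step 8: ⟨C=2; E={z↦1, p↦0}; S={0↦3, 1↦3}; K=[addL(6)]⟩
→ final value 8

Answer: 8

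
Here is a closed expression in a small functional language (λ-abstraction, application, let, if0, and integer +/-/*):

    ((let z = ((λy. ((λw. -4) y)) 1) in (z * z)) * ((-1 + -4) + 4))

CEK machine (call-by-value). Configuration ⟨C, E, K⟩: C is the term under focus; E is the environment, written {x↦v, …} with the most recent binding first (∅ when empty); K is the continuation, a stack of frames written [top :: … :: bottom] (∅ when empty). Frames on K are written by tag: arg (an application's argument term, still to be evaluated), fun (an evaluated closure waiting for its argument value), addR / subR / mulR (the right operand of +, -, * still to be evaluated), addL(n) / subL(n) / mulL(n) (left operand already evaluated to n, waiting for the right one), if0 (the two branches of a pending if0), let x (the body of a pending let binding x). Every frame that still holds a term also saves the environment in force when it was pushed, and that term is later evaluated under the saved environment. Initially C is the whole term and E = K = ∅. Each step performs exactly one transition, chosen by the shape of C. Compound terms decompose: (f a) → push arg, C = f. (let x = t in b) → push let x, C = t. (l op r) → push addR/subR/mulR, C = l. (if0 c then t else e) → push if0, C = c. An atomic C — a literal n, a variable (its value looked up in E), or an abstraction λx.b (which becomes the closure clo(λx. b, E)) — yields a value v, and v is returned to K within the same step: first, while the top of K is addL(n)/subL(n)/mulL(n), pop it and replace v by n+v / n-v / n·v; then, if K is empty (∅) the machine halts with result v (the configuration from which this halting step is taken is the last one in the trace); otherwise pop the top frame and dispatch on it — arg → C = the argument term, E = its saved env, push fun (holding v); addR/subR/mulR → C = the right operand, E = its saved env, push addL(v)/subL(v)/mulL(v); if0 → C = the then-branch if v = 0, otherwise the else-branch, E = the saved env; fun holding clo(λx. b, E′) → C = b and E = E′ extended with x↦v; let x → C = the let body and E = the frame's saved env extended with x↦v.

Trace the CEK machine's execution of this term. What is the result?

t=0: ⟨C=((let z = ((λy. ((λw. -4) y)) 1) in (z * z)) * ((-1 + -4) + 4)); E=∅; K=∅⟩
t=1: ⟨C=(let z = ((λy. ((λw. -4) y)) 1) in (z * z)); E=∅; K=[mulR]⟩
t=2: ⟨C=((λy. ((λw. -4) y)) 1); E=∅; K=[let z :: mulR]⟩
t=3: ⟨C=(λy. ((λw. -4) y)); E=∅; K=[arg :: let z :: mulR]⟩
t=4: ⟨C=1; E=∅; K=[fun :: let z :: mulR]⟩
t=5: ⟨C=((λw. -4) y); E={y↦1}; K=[let z :: mulR]⟩
t=6: ⟨C=(λw. -4); E={y↦1}; K=[arg :: let z :: mulR]⟩
t=7: ⟨C=y; E={y↦1}; K=[fun :: let z :: mulR]⟩
t=8: ⟨C=-4; E={w↦1, y↦1}; K=[let z :: mulR]⟩
t=9: ⟨C=(z * z); E={z↦-4}; K=[mulR]⟩
t=10: ⟨C=z; E={z↦-4}; K=[mulR :: mulR]⟩
t=11: ⟨C=z; E={z↦-4}; K=[mulL(-4) :: mulR]⟩
t=12: ⟨C=((-1 + -4) + 4); E=∅; K=[mulL(16)]⟩
t=13: ⟨C=(-1 + -4); E=∅; K=[addR :: mulL(16)]⟩
t=14: ⟨C=-1; E=∅; K=[addR :: addR :: mulL(16)]⟩
t=15: ⟨C=-4; E=∅; K=[addL(-1) :: addR :: mulL(16)]⟩
t=16: ⟨C=4; E=∅; K=[addL(-5) :: mulL(16)]⟩
→ final value -16

Answer: -16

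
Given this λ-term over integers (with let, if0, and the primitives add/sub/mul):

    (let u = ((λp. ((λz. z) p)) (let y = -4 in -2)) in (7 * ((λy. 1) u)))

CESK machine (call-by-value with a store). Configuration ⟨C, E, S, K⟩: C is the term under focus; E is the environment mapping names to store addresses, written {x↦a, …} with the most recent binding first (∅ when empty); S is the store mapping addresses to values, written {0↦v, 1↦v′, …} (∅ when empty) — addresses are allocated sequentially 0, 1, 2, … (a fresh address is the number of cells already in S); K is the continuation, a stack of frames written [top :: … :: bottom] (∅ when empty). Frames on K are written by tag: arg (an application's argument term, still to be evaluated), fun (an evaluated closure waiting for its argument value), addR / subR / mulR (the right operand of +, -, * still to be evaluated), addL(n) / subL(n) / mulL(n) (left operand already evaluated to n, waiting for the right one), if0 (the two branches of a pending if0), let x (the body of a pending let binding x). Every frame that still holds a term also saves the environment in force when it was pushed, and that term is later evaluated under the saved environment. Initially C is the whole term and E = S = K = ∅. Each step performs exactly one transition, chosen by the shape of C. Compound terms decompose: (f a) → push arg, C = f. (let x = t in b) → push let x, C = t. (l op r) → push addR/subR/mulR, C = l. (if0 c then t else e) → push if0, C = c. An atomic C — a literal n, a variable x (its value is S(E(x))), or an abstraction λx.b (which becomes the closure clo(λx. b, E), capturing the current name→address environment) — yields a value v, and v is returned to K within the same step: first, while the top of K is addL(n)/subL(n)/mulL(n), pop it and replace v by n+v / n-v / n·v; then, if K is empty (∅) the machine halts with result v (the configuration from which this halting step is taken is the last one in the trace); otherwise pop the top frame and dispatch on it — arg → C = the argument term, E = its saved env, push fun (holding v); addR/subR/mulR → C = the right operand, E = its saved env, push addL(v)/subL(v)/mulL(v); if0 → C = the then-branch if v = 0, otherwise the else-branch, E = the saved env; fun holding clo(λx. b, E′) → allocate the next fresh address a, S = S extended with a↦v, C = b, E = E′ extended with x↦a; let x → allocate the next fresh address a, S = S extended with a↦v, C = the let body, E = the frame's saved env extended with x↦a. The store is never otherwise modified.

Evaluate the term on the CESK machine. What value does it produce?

Answer: 7

Machine steps:
0. ⟨C=(let u = ((λp. ((λz. z) p)) (let y = -4 in -2)) in (7 * ((λy. 1) u))); E=∅; S=∅; K=∅⟩
1. ⟨C=((λp. ((λz. z) p)) (let y = -4 in -2)); E=∅; S=∅; K=[let u]⟩
2. ⟨C=(λp. ((λz. z) p)); E=∅; S=∅; K=[arg :: let u]⟩
3. ⟨C=(let y = -4 in -2); E=∅; S=∅; K=[fun :: let u]⟩
4. ⟨C=-4; E=∅; S=∅; K=[let y :: fun :: let u]⟩
5. ⟨C=-2; E={y↦0}; S={0↦-4}; K=[fun :: let u]⟩
6. ⟨C=((λz. z) p); E={p↦1}; S={0↦-4, 1↦-2}; K=[let u]⟩
7. ⟨C=(λz. z); E={p↦1}; S={0↦-4, 1↦-2}; K=[arg :: let u]⟩
8. ⟨C=p; E={p↦1}; S={0↦-4, 1↦-2}; K=[fun :: let u]⟩
9. ⟨C=z; E={z↦2, p↦1}; S={0↦-4, 1↦-2, 2↦-2}; K=[let u]⟩
10. ⟨C=(7 * ((λy. 1) u)); E={u↦3}; S={0↦-4, 1↦-2, 2↦-2, 3↦-2}; K=∅⟩
11. ⟨C=7; E={u↦3}; S={0↦-4, 1↦-2, 2↦-2, 3↦-2}; K=[mulR]⟩
12. ⟨C=((λy. 1) u); E={u↦3}; S={0↦-4, 1↦-2, 2↦-2, 3↦-2}; K=[mulL(7)]⟩
13. ⟨C=(λy. 1); E={u↦3}; S={0↦-4, 1↦-2, 2↦-2, 3↦-2}; K=[arg :: mulL(7)]⟩
14. ⟨C=u; E={u↦3}; S={0↦-4, 1↦-2, 2↦-2, 3↦-2}; K=[fun :: mulL(7)]⟩
15. ⟨C=1; E={y↦4, u↦3}; S={0↦-4, 1↦-2, 2↦-2, 3↦-2, 4↦-2}; K=[mulL(7)]⟩
→ final value 7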